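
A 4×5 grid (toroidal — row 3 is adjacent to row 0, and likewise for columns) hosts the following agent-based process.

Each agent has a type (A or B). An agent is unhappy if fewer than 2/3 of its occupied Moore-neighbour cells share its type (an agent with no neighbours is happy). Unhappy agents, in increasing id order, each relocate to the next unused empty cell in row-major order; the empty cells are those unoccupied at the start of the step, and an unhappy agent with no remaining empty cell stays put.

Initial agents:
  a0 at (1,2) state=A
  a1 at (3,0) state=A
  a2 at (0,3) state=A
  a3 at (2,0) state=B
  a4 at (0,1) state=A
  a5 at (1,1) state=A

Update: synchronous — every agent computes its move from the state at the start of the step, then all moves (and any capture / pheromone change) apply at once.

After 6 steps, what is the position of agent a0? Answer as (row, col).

(1, 2)

t=1: a0@(1,2):A a1@(0,0):A a2@(0,3):A a3@(0,2):B a4@(0,1):A a5@(1,1):A
t=2: a0@(1,2):A a1@(0,0):A a2@(0,4):A a3@(1,0):B a4@(0,1):A a5@(1,1):A
t=3: a0@(1,2):A a1@(0,0):A a2@(0,2):A a3@(0,3):B a4@(0,1):A a5@(1,1):A
t=4: a0@(1,2):A a1@(0,0):A a2@(0,2):A a3@(0,4):B a4@(0,1):A a5@(1,1):A
t=5: a0@(1,2):A a1@(0,0):A a2@(0,2):A a3@(0,3):B a4@(0,1):A a5@(1,1):A
t=6: a0@(1,2):A a1@(0,0):A a2@(0,2):A a3@(0,4):B a4@(0,1):A a5@(1,1):A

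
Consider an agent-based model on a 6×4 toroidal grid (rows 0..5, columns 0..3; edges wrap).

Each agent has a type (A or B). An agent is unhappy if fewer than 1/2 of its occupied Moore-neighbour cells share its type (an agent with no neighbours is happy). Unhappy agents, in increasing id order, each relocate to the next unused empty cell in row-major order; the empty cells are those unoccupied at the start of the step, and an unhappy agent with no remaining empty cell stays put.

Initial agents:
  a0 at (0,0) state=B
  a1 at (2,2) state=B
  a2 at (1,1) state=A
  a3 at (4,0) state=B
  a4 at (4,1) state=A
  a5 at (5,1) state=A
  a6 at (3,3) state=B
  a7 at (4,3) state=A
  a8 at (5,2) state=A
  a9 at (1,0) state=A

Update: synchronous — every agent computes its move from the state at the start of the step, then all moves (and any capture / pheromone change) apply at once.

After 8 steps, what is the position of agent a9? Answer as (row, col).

t=1: a0@(0,1):B a1@(2,2):B a2@(0,2):A a3@(0,3):B a4@(4,1):A a5@(5,1):A a6@(3,3):B a7@(1,2):A a8@(5,2):A a9@(1,0):A
t=2: a0@(0,0):B a1@(2,2):B a2@(0,2):A a3@(1,1):B a4@(4,1):A a5@(5,1):A a6@(3,3):B a7@(1,3):A a8@(5,2):A a9@(2,0):A
t=3: a0@(0,1):B a1@(2,2):B a2@(0,2):A a3@(1,1):B a4@(4,1):A a5@(5,1):A a6@(3,3):B a7@(1,3):A a8@(5,2):A a9@(0,3):A
t=4: a0@(0,0):B a1@(2,2):B a2@(0,2):A a3@(1,1):B a4@(4,1):A a5@(5,1):A a6@(3,3):B a7@(1,3):A a8@(5,2):A a9@(0,3):A
t=5: a0@(0,1):B a1@(2,2):B a2@(0,2):A a3@(1,1):B a4@(4,1):A a5@(5,1):A a6@(3,3):B a7@(1,3):A a8@(5,2):A a9@(0,3):A
t=6: a0@(0,0):B a1@(2,2):B a2@(0,2):A a3@(1,1):B a4@(4,1):A a5@(5,1):A a6@(3,3):B a7@(1,3):A a8@(5,2):A a9@(0,3):A
t=7: a0@(0,1):B a1@(2,2):B a2@(0,2):A a3@(1,1):B a4@(4,1):A a5@(5,1):A a6@(3,3):B a7@(1,3):A a8@(5,2):A a9@(0,3):A
t=8: a0@(0,0):B a1@(2,2):B a2@(0,2):A a3@(1,1):B a4@(4,1):A a5@(5,1):A a6@(3,3):B a7@(1,3):A a8@(5,2):A a9@(0,3):A

(0, 3)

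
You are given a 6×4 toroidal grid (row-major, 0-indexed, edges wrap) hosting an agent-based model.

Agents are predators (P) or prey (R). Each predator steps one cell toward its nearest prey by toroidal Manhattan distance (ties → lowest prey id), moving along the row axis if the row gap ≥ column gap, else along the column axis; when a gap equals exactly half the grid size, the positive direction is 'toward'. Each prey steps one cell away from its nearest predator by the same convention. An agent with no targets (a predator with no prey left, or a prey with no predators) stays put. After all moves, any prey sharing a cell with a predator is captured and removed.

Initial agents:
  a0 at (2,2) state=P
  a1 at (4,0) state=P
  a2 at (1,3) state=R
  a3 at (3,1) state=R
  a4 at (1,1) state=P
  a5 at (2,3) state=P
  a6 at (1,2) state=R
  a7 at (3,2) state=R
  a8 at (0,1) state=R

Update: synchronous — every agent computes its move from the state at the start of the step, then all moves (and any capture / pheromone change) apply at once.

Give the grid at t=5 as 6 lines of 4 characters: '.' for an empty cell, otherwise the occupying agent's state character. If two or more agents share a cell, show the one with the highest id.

t=1: a0@(1,2):P a1@(3,0):P a2@(0,3):R a3@(4,1):R a4@(1,2):P a5@(1,3):P a6@(0,2):R a7@(4,2):R a8@(5,1):R
t=2: a0@(0,2):P a1@(4,0):P a2@(5,3):R a3@(5,1):R a4@(0,2):P a5@(0,3):P a6@(5,2):R a7@(3,2):R a8@(4,1):R
t=3: a0@(5,2):P a1@(4,1):P a2@(4,3):R a4@(5,2):P a5@(5,3):P a6@(4,2):R a7@(2,2):R a8@(4,2):R
t=4: a0@(4,2):P a1@(4,2):P a2@(3,3):R a4@(4,2):P a5@(4,3):P a6@(3,2):R a7@(1,2):R a8@(3,2):R
t=5: a0@(3,2):P a1@(3,2):P a2@(2,3):R a4@(3,2):P a5@(3,3):P a6@(2,2):R a7@(0,2):R a8@(2,2):R

..R.
....
..RR
..PP
....
....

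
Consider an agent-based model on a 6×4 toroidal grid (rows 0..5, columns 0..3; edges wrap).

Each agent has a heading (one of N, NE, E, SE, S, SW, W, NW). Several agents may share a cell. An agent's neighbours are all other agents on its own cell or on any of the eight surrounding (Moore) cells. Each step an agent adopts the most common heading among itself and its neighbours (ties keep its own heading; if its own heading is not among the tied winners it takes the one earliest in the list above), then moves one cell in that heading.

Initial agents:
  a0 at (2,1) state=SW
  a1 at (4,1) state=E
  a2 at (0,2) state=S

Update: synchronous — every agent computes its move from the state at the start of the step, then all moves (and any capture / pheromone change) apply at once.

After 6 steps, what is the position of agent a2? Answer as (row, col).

(0, 2)

t=1: a0@(3,0):SW a1@(4,2):E a2@(1,2):S
t=2: a0@(4,3):SW a1@(4,3):E a2@(2,2):S
t=3: a0@(5,2):SW a1@(4,0):E a2@(3,2):S
t=4: a0@(0,1):SW a1@(4,1):E a2@(4,2):S
t=5: a0@(1,0):SW a1@(4,2):E a2@(5,2):S
t=6: a0@(2,3):SW a1@(4,3):E a2@(0,2):S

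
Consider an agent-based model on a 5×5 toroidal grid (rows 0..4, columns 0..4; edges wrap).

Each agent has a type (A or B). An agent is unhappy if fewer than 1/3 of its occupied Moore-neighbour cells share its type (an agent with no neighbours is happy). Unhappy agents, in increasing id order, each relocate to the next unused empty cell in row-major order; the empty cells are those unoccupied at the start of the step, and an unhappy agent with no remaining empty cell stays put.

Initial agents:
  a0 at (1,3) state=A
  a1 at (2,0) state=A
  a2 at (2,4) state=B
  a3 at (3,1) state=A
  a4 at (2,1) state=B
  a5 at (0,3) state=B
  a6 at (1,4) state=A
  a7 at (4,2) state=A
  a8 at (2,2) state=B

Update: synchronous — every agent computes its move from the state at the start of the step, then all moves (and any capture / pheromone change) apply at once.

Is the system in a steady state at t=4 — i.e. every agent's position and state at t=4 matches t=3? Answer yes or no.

t=1: a0@(0,0):A a1@(2,0):A a2@(0,1):B a3@(3,1):A a4@(2,1):B a5@(0,2):B a6@(1,4):A a7@(4,2):A a8@(2,2):B
t=2: (unchanged — steady state)

yes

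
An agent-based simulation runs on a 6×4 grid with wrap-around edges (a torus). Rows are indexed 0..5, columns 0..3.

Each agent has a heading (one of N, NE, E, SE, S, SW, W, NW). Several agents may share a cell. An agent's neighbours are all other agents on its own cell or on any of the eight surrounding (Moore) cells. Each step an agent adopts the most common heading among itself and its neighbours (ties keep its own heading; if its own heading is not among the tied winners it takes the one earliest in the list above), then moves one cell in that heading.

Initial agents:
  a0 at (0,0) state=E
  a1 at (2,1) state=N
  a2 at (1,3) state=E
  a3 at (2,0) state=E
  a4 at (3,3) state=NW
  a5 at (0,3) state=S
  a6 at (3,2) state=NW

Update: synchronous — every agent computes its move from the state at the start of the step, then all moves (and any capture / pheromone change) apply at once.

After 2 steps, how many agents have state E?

t=1: a0@(0,1):E a1@(1,1):N a2@(1,0):E a3@(2,1):E a4@(2,2):NW a5@(0,0):E a6@(2,1):NW
t=2: a0@(0,2):E a1@(1,2):E a2@(1,1):E a3@(2,2):E a4@(1,1):NW a5@(0,1):E a6@(1,0):NW

5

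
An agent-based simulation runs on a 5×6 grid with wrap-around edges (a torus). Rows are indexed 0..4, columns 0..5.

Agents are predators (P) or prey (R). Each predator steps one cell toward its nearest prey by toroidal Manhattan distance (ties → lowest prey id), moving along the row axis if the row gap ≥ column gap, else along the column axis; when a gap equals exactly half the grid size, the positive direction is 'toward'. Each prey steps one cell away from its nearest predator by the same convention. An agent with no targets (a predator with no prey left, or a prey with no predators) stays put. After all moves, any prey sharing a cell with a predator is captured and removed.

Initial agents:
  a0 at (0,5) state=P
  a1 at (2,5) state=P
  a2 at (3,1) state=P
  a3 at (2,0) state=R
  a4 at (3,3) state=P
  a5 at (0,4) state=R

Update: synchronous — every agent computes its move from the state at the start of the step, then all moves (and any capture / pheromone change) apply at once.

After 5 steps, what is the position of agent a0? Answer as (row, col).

t=1: a0@(0,4):P a1@(2,0):P a2@(2,1):P a4@(4,3):P a5@(0,3):R
t=2: a0@(0,3):P a1@(2,1):P a2@(1,1):P a4@(0,3):P a5@(0,2):R
t=3: a0@(0,2):P a1@(1,1):P a2@(0,1):P a4@(0,2):P
t=4: (unchanged — steady state)

(0, 2)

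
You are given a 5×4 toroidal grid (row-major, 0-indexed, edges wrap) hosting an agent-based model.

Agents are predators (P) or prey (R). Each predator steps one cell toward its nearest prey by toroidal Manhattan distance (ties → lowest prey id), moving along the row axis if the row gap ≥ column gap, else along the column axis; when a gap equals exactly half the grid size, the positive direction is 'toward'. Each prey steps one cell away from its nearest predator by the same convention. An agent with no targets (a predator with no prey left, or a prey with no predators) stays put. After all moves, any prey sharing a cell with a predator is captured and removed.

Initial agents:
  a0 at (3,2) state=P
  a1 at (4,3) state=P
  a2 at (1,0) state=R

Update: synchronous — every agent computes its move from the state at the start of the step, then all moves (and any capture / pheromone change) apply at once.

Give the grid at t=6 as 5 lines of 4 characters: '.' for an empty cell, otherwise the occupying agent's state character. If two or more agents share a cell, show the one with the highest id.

t=1: a0@(2,2):P a1@(0,3):P a2@(2,0):R
t=2: a0@(2,3):P a1@(1,3):P
t=3: (unchanged — steady state)

....
...P
...P
....
....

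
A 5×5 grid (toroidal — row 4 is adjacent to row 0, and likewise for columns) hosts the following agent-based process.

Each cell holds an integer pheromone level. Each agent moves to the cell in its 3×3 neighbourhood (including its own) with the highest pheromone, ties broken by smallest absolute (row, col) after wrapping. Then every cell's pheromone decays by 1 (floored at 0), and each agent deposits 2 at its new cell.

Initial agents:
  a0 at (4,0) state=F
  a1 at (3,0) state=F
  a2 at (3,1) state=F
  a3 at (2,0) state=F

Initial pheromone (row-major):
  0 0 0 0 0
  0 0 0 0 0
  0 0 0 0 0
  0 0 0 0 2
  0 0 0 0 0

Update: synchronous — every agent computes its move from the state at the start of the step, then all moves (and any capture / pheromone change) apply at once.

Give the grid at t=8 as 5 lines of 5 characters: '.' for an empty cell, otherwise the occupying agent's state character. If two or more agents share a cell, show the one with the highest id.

t=1: a0@(3,4) a1@(3,4) a2@(2,0) a3@(3,4) | pheromone: 0 0 0 0 0 / 0 0 0 0 0 / 2 0 0 0 0 / 0 0 0 0 7 / 0 0 0 0 0
t=2: a0@(3,4) a1@(3,4) a2@(3,4) a3@(3,4) | pheromone: 0 0 0 0 0 / 0 0 0 0 0 / 1 0 0 0 0 / 0 0 0 0 14 / 0 0 0 0 0
t=3: a0@(3,4) a1@(3,4) a2@(3,4) a3@(3,4) | pheromone: 0 0 0 0 0 / 0 0 0 0 0 / 0 0 0 0 0 / 0 0 0 0 21 / 0 0 0 0 0
t=4: a0@(3,4) a1@(3,4) a2@(3,4) a3@(3,4) | pheromone: 0 0 0 0 0 / 0 0 0 0 0 / 0 0 0 0 0 / 0 0 0 0 28 / 0 0 0 0 0
t=5: a0@(3,4) a1@(3,4) a2@(3,4) a3@(3,4) | pheromone: 0 0 0 0 0 / 0 0 0 0 0 / 0 0 0 0 0 / 0 0 0 0 35 / 0 0 0 0 0
t=6: a0@(3,4) a1@(3,4) a2@(3,4) a3@(3,4) | pheromone: 0 0 0 0 0 / 0 0 0 0 0 / 0 0 0 0 0 / 0 0 0 0 42 / 0 0 0 0 0
t=7: a0@(3,4) a1@(3,4) a2@(3,4) a3@(3,4) | pheromone: 0 0 0 0 0 / 0 0 0 0 0 / 0 0 0 0 0 / 0 0 0 0 49 / 0 0 0 0 0
t=8: a0@(3,4) a1@(3,4) a2@(3,4) a3@(3,4) | pheromone: 0 0 0 0 0 / 0 0 0 0 0 / 0 0 0 0 0 / 0 0 0 0 56 / 0 0 0 0 0

.....
.....
.....
....F
.....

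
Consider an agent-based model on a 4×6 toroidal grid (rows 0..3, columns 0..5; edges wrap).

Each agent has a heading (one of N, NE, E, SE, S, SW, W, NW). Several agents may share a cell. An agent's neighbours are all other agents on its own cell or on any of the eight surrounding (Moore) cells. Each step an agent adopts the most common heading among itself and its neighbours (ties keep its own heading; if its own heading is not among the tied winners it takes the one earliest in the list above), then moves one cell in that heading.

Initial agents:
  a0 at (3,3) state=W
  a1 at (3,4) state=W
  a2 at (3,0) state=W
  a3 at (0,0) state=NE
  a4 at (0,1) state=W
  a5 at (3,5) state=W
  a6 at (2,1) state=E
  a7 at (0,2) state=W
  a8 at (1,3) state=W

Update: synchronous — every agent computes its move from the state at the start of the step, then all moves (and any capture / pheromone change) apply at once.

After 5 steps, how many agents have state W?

9

t=1: a0@(3,2):W a1@(3,3):W a2@(3,5):W a3@(0,5):W a4@(0,0):W a5@(3,4):W a6@(2,2):E a7@(0,1):W a8@(1,2):W
t=2: a0@(3,1):W a1@(3,2):W a2@(3,4):W a3@(0,4):W a4@(0,5):W a5@(3,3):W a6@(2,1):W a7@(0,0):W a8@(1,1):W
t=3: a0@(3,0):W a1@(3,1):W a2@(3,3):W a3@(0,3):W a4@(0,4):W a5@(3,2):W a6@(2,0):W a7@(0,5):W a8@(1,0):W
t=4: a0@(3,5):W a1@(3,0):W a2@(3,2):W a3@(0,2):W a4@(0,3):W a5@(3,1):W a6@(2,5):W a7@(0,4):W a8@(1,5):W
t=5: a0@(3,4):W a1@(3,5):W a2@(3,1):W a3@(0,1):W a4@(0,2):W a5@(3,0):W a6@(2,4):W a7@(0,3):W a8@(1,4):W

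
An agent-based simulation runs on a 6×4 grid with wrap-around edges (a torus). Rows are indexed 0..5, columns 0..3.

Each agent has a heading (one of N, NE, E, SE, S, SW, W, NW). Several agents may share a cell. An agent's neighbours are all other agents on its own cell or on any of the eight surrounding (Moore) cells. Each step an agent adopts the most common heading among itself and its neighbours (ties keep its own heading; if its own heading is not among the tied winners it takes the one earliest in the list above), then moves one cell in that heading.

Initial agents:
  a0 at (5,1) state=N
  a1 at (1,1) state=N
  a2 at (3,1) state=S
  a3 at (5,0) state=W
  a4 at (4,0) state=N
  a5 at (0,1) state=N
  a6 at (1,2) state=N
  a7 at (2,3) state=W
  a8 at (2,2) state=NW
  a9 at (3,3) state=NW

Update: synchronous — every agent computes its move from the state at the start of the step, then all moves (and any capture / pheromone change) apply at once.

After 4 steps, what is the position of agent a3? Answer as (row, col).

(1, 0)

t=1: a0@(4,1):N a1@(0,1):N a2@(4,1):S a3@(4,0):N a4@(3,0):N a5@(5,1):N a6@(0,2):N a7@(1,2):NW a8@(1,1):NW a9@(2,2):NW
t=2: a0@(3,1):N a1@(5,1):N a2@(3,1):N a3@(3,0):N a4@(2,0):N a5@(4,1):N a6@(5,2):N a7@(0,1):NW a8@(0,0):NW a9@(1,1):NW
t=3: a0@(2,1):N a1@(4,1):N a2@(2,1):N a3@(2,0):N a4@(1,0):N a5@(3,1):N a6@(4,2):N a7@(5,0):NW a8@(5,3):NW a9@(0,0):NW
t=4: a0@(1,1):N a1@(3,1):N a2@(1,1):N a3@(1,0):N a4@(0,0):N a5@(2,1):N a6@(3,2):N a7@(4,3):NW a8@(4,2):NW a9@(5,3):NW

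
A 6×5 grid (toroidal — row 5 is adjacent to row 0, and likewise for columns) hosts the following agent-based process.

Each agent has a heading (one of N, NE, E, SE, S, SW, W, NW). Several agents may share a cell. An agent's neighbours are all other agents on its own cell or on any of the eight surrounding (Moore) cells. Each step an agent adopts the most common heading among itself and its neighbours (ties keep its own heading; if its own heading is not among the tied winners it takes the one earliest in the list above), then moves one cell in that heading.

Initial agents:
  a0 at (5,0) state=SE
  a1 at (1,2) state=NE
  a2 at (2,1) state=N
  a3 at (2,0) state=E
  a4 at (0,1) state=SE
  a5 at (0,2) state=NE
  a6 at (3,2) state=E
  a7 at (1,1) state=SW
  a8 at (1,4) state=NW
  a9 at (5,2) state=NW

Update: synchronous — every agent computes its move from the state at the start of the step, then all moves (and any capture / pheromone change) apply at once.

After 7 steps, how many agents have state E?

t=1: a0@(0,1):SE a1@(0,3):NE a2@(2,2):E a3@(2,1):E a4@(1,2):SE a5@(5,3):NE a6@(3,3):E a7@(0,2):NE a8@(0,3):NW a9@(4,1):NW
t=2: a0@(1,2):SE a1@(5,4):NE a2@(2,3):E a3@(2,2):E a4@(2,3):SE a5@(4,4):NE a6@(3,4):E a7@(5,3):NE a8@(5,4):NE a9@(3,0):NW
t=3: a0@(2,3):SE a1@(4,0):NE a2@(2,4):E a3@(2,3):E a4@(2,4):E a5@(3,0):NE a6@(3,0):E a7@(4,4):NE a8@(4,0):NE a9@(2,4):NW
t=4: a0@(2,4):E a1@(3,1):NE a2@(2,0):E a3@(2,4):E a4@(2,0):E a5@(2,1):NE a6@(2,1):NE a7@(3,0):NE a8@(3,1):NE a9@(2,0):E
t=5: a0@(2,0):E a1@(2,2):NE a2@(2,1):E a3@(2,0):E a4@(2,1):E a5@(1,2):NE a6@(1,2):NE a7@(2,1):NE a8@(2,2):NE a9@(2,1):E
t=6: a0@(2,1):E a1@(1,3):NE a2@(2,2):E a3@(2,1):E a4@(2,2):E a5@(0,3):NE a6@(0,3):NE a7@(1,2):NE a8@(1,3):NE a9@(2,2):E
t=7: a0@(2,2):E a1@(0,4):NE a2@(2,3):E a3@(2,2):E a4@(2,3):E a5@(5,4):NE a6@(5,4):NE a7@(0,3):NE a8@(0,4):NE a9@(2,3):E

5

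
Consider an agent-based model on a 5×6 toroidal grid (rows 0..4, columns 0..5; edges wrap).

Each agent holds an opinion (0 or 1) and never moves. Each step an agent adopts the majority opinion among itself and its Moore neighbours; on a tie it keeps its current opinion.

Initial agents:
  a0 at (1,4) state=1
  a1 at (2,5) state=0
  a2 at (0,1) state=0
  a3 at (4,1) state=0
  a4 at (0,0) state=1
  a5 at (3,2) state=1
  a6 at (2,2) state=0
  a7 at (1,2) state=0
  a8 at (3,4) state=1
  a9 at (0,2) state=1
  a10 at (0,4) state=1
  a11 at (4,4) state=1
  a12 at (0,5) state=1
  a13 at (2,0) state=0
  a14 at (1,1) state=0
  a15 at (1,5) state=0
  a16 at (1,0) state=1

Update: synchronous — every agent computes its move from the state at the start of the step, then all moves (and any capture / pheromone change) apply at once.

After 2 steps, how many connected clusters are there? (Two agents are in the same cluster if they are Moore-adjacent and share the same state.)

2

t=1: a0@(1,4):1 a1@(2,5):0 a2@(0,1):0 a3@(4,1):1 a4@(0,0):0 a5@(3,2):0 a6@(2,2):0 a7@(1,2):0 a8@(3,4):1 a9@(0,2):0 a10@(0,4):1 a11@(4,4):1 a12@(0,5):1 a13@(2,0):0 a14@(1,1):0 a15@(1,5):1 a16@(1,0):0
t=2: a0@(1,4):1 a1@(2,5):0 a2@(0,1):0 a3@(4,1):0 a4@(0,0):0 a5@(3,2):0 a6@(2,2):0 a7@(1,2):0 a8@(3,4):1 a9@(0,2):0 a10@(0,4):1 a11@(4,4):1 a12@(0,5):1 a13@(2,0):0 a14@(1,1):0 a15@(1,5):1 a16@(1,0):0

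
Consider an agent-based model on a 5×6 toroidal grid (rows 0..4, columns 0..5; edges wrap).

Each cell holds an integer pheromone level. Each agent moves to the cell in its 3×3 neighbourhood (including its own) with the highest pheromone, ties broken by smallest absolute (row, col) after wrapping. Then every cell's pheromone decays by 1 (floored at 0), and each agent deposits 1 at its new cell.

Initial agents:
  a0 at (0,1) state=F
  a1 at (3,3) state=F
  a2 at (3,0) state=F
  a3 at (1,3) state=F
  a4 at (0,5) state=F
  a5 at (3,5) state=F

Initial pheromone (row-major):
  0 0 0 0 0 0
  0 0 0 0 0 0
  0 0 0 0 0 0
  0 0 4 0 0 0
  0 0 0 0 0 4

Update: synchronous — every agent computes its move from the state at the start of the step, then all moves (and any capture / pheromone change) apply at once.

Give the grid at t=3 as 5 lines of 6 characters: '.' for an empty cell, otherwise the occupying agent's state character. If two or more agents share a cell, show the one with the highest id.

..F...
......
......
..F...
.....F

t=1: a0@(0,0) a1@(3,2) a2@(4,5) a3@(0,2) a4@(4,5) a5@(4,5) | pheromone: 1 0 1 0 0 0 / 0 0 0 0 0 0 / 0 0 0 0 0 0 / 0 0 4 0 0 0 / 0 0 0 0 0 6
t=2: a0@(4,5) a1@(3,2) a2@(4,5) a3@(0,2) a4@(4,5) a5@(4,5) | pheromone: 0 0 1 0 0 0 / 0 0 0 0 0 0 / 0 0 0 0 0 0 / 0 0 4 0 0 0 / 0 0 0 0 0 9
t=3: a0@(4,5) a1@(3,2) a2@(4,5) a3@(0,2) a4@(4,5) a5@(4,5) | pheromone: 0 0 1 0 0 0 / 0 0 0 0 0 0 / 0 0 0 0 0 0 / 0 0 4 0 0 0 / 0 0 0 0 0 12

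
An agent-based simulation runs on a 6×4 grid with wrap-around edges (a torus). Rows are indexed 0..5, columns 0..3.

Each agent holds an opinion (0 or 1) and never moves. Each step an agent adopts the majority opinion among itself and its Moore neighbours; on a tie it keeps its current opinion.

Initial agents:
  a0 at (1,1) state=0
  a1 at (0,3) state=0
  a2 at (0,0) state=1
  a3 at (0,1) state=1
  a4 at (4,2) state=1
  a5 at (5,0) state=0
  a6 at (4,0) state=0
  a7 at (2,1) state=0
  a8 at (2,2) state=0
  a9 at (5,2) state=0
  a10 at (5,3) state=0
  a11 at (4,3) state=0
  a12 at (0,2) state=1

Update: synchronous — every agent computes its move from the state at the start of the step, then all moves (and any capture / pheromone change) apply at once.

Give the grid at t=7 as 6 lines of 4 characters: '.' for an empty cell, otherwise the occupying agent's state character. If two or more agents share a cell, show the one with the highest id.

0000
.0..
.00.
....
0.00
0.00

t=1: a0@(1,1):0 a1@(0,3):0 a2@(0,0):0 a3@(0,1):1 a4@(4,2):0 a5@(5,0):0 a6@(4,0):0 a7@(2,1):0 a8@(2,2):0 a9@(5,2):0 a10@(5,3):0 a11@(4,3):0 a12@(0,2):0
t=2: a0@(1,1):0 a1@(0,3):0 a2@(0,0):0 a3@(0,1):0 a4@(4,2):0 a5@(5,0):0 a6@(4,0):0 a7@(2,1):0 a8@(2,2):0 a9@(5,2):0 a10@(5,3):0 a11@(4,3):0 a12@(0,2):0
t=3: (unchanged — steady state)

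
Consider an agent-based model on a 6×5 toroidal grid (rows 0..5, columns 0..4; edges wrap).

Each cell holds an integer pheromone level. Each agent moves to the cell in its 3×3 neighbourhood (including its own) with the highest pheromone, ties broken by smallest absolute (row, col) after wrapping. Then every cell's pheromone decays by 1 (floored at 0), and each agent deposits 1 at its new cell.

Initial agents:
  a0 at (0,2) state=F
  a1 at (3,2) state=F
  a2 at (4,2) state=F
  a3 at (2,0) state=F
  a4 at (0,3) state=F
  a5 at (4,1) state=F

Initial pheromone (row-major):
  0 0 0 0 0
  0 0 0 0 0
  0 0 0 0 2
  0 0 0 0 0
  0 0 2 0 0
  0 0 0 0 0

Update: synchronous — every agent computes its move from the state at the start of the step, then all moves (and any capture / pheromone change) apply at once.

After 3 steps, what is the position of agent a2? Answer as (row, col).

(4, 2)

t=1: a0@(0,1) a1@(4,2) a2@(4,2) a3@(2,4) a4@(0,2) a5@(4,2) | pheromone: 0 1 1 0 0 / 0 0 0 0 0 / 0 0 0 0 2 / 0 0 0 0 0 / 0 0 4 0 0 / 0 0 0 0 0
t=2: a0@(0,1) a1@(4,2) a2@(4,2) a3@(2,4) a4@(0,1) a5@(4,2) | pheromone: 0 2 0 0 0 / 0 0 0 0 0 / 0 0 0 0 2 / 0 0 0 0 0 / 0 0 6 0 0 / 0 0 0 0 0
t=3: a0@(0,1) a1@(4,2) a2@(4,2) a3@(2,4) a4@(0,1) a5@(4,2) | pheromone: 0 3 0 0 0 / 0 0 0 0 0 / 0 0 0 0 2 / 0 0 0 0 0 / 0 0 8 0 0 / 0 0 0 0 0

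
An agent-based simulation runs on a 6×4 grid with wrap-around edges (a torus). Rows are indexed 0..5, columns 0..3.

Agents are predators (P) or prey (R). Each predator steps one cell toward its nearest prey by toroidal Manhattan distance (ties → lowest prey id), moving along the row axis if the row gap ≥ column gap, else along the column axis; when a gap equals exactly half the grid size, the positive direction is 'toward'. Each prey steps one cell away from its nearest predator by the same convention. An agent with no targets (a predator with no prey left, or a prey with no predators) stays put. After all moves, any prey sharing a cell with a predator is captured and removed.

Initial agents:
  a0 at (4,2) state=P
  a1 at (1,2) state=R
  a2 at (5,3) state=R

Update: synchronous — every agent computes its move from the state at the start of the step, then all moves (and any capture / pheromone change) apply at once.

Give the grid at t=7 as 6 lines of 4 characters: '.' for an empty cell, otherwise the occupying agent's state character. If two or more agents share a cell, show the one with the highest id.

..RR
....
....
....
....
..P.

t=1: a0@(5,2):P a1@(0,2):R a2@(0,3):R
t=2: a0@(0,2):P a1@(1,2):R a2@(1,3):R
t=3: a0@(1,2):P a1@(2,2):R a2@(2,3):R
t=4: a0@(2,2):P a1@(3,2):R a2@(3,3):R
t=5: a0@(3,2):P a1@(4,2):R a2@(4,3):R
t=6: a0@(4,2):P a1@(5,2):R a2@(5,3):R
t=7: a0@(5,2):P a1@(0,2):R a2@(0,3):R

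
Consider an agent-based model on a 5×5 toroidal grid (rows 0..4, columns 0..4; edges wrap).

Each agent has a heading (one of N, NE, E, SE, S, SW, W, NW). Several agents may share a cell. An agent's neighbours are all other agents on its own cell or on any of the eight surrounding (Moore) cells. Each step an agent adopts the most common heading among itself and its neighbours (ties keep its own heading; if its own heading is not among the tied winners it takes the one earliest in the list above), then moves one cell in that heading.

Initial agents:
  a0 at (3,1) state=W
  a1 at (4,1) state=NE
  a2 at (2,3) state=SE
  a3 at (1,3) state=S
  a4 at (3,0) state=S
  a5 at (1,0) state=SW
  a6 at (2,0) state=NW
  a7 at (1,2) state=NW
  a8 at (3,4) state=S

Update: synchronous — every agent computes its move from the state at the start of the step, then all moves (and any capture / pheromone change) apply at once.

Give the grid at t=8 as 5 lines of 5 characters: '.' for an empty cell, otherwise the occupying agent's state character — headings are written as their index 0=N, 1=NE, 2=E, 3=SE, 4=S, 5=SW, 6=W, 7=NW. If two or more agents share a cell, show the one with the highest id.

4.44.
4...4
.....
.....
...44

t=1: a0@(3,0):W a1@(3,2):NE a2@(3,3):S a3@(2,3):S a4@(4,0):S a5@(2,4):SW a6@(3,0):S a7@(0,1):NW a8@(4,4):S
t=2: a0@(4,0):S a1@(4,2):S a2@(4,3):S a3@(3,3):S a4@(0,0):S a5@(3,4):S a6@(4,0):S a7@(4,0):NW a8@(0,4):S
t=3: a0@(0,0):S a1@(0,2):S a2@(0,3):S a3@(4,3):S a4@(1,0):S a5@(4,4):S a6@(0,0):S a7@(0,0):S a8@(1,4):S
t=4: a0@(1,0):S a1@(1,2):S a2@(1,3):S a3@(0,3):S a4@(2,0):S a5@(0,4):S a6@(1,0):S a7@(1,0):S a8@(2,4):S
t=5: a0@(2,0):S a1@(2,2):S a2@(2,3):S a3@(1,3):S a4@(3,0):S a5@(1,4):S a6@(2,0):S a7@(2,0):S a8@(3,4):S
t=6: a0@(3,0):S a1@(3,2):S a2@(3,3):S a3@(2,3):S a4@(4,0):S a5@(2,4):S a6@(3,0):S a7@(3,0):S a8@(4,4):S
t=7: a0@(4,0):S a1@(4,2):S a2@(4,3):S a3@(3,3):S a4@(0,0):S a5@(3,4):S a6@(4,0):S a7@(4,0):S a8@(0,4):S
t=8: a0@(0,0):S a1@(0,2):S a2@(0,3):S a3@(4,3):S a4@(1,0):S a5@(4,4):S a6@(0,0):S a7@(0,0):S a8@(1,4):S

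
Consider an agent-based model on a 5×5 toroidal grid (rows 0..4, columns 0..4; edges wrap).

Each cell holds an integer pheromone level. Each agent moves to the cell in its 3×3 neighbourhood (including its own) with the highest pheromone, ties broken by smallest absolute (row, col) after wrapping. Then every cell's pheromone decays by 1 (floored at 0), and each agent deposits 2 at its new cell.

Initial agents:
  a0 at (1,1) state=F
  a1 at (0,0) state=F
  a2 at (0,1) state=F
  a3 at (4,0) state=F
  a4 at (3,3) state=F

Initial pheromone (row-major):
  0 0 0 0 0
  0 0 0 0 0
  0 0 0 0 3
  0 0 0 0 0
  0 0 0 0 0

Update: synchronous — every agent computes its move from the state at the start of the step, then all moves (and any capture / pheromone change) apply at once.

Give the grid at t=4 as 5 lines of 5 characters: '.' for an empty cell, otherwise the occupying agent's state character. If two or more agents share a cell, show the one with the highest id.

t=1: a0@(0,0) a1@(0,0) a2@(0,0) a3@(0,0) a4@(2,4) | pheromone: 8 0 0 0 0 / 0 0 0 0 0 / 0 0 0 0 4 / 0 0 0 0 0 / 0 0 0 0 0
t=2: a0@(0,0) a1@(0,0) a2@(0,0) a3@(0,0) a4@(2,4) | pheromone: 15 0 0 0 0 / 0 0 0 0 0 / 0 0 0 0 5 / 0 0 0 0 0 / 0 0 0 0 0
t=3: a0@(0,0) a1@(0,0) a2@(0,0) a3@(0,0) a4@(2,4) | pheromone: 22 0 0 0 0 / 0 0 0 0 0 / 0 0 0 0 6 / 0 0 0 0 0 / 0 0 0 0 0
t=4: a0@(0,0) a1@(0,0) a2@(0,0) a3@(0,0) a4@(2,4) | pheromone: 29 0 0 0 0 / 0 0 0 0 0 / 0 0 0 0 7 / 0 0 0 0 0 / 0 0 0 0 0

F....
.....
....F
.....
.....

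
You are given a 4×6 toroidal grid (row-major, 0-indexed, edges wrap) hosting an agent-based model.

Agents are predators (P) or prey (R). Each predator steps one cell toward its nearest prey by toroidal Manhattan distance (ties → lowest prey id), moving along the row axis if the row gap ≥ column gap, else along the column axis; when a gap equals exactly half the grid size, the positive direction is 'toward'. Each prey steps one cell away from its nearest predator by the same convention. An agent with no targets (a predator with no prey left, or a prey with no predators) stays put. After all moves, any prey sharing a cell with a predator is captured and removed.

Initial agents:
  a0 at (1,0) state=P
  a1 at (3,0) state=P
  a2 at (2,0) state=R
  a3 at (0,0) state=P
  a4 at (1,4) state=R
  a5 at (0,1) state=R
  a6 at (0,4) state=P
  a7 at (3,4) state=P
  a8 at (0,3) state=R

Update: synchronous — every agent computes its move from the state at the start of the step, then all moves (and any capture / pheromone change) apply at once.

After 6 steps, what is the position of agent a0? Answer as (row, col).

t=1: a0@(2,0):P a1@(2,0):P a2@(3,0):R a3@(0,1):P a4@(2,4):R a5@(0,2):R a6@(1,4):P a7@(0,4):P a8@(0,2):R
t=2: a0@(3,0):P a1@(3,0):P a2@(0,0):R a3@(0,2):P a4@(3,4):R a5@(0,3):R a6@(2,4):P a7@(1,4):P a8@(0,3):R
t=3: a0@(0,0):P a1@(0,0):P a2@(1,0):R a3@(0,3):P a4@(0,4):R a5@(0,4):R a6@(3,4):P a7@(2,4):P a8@(0,4):R
t=4: a0@(1,0):P a1@(1,0):P a2@(2,0):R a3@(0,4):P a4@(0,5):R a5@(0,5):R a6@(0,4):P a7@(3,4):P a8@(0,5):R
t=5: a0@(2,0):P a1@(2,0):P a2@(3,0):R a3@(0,5):P a4@(0,0):R a5@(0,0):R a6@(0,5):P a7@(0,4):P a8@(0,0):R
t=6: a0@(3,0):P a1@(3,0):P a3@(0,0):P a4@(0,1):R a5@(0,1):R a6@(0,0):P a7@(0,5):P a8@(0,1):R

(3, 0)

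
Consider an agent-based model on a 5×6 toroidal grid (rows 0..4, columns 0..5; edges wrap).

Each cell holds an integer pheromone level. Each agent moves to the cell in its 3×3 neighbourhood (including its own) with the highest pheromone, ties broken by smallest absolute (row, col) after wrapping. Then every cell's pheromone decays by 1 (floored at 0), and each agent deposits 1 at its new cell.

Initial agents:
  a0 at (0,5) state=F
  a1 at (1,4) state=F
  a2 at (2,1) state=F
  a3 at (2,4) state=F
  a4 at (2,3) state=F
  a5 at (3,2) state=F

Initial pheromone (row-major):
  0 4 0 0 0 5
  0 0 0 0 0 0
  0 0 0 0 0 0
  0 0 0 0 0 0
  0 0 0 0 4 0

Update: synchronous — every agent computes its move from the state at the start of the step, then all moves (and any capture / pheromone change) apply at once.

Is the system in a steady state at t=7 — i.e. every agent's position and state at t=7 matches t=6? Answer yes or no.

t=1: a0@(0,5) a1@(0,5) a2@(1,0) a3@(1,3) a4@(1,2) a5@(2,1) | pheromone: 0 3 0 0 0 6 / 1 0 1 1 0 0 / 0 1 0 0 0 0 / 0 0 0 0 0 0 / 0 0 0 0 3 0
t=2: a0@(0,5) a1@(0,5) a2@(0,5) a3@(1,2) a4@(0,1) a5@(1,0) | pheromone: 0 3 0 0 0 8 / 1 0 1 0 0 0 / 0 0 0 0 0 0 / 0 0 0 0 0 0 / 0 0 0 0 2 0
t=3: a0@(0,5) a1@(0,5) a2@(0,5) a3@(0,1) a4@(0,1) a5@(0,5) | pheromone: 0 4 0 0 0 11 / 0 0 0 0 0 0 / 0 0 0 0 0 0 / 0 0 0 0 0 0 / 0 0 0 0 1 0
t=4: a0@(0,5) a1@(0,5) a2@(0,5) a3@(0,1) a4@(0,1) a5@(0,5) | pheromone: 0 5 0 0 0 14 / 0 0 0 0 0 0 / 0 0 0 0 0 0 / 0 0 0 0 0 0 / 0 0 0 0 0 0
t=5: a0@(0,5) a1@(0,5) a2@(0,5) a3@(0,1) a4@(0,1) a5@(0,5) | pheromone: 0 6 0 0 0 17 / 0 0 0 0 0 0 / 0 0 0 0 0 0 / 0 0 0 0 0 0 / 0 0 0 0 0 0
t=6: a0@(0,5) a1@(0,5) a2@(0,5) a3@(0,1) a4@(0,1) a5@(0,5) | pheromone: 0 7 0 0 0 20 / 0 0 0 0 0 0 / 0 0 0 0 0 0 / 0 0 0 0 0 0 / 0 0 0 0 0 0
t=7: a0@(0,5) a1@(0,5) a2@(0,5) a3@(0,1) a4@(0,1) a5@(0,5) | pheromone: 0 8 0 0 0 23 / 0 0 0 0 0 0 / 0 0 0 0 0 0 / 0 0 0 0 0 0 / 0 0 0 0 0 0

yes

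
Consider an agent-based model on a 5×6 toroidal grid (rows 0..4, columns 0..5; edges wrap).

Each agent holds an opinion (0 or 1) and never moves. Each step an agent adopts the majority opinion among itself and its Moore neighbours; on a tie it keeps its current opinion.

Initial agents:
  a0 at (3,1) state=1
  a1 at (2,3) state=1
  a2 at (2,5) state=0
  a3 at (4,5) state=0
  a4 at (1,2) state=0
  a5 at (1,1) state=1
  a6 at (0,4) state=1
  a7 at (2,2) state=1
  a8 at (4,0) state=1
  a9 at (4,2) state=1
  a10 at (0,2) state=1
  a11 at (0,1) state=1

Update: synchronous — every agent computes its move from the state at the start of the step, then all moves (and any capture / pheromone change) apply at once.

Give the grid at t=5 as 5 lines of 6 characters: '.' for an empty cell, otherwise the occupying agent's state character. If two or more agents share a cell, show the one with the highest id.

.11.1.
.11...
..11.0
.1....
1.1..1

t=1: a0@(3,1):1 a1@(2,3):1 a2@(2,5):0 a3@(4,5):1 a4@(1,2):1 a5@(1,1):1 a6@(0,4):1 a7@(2,2):1 a8@(4,0):1 a9@(4,2):1 a10@(0,2):1 a11@(0,1):1
t=2: (unchanged — steady state)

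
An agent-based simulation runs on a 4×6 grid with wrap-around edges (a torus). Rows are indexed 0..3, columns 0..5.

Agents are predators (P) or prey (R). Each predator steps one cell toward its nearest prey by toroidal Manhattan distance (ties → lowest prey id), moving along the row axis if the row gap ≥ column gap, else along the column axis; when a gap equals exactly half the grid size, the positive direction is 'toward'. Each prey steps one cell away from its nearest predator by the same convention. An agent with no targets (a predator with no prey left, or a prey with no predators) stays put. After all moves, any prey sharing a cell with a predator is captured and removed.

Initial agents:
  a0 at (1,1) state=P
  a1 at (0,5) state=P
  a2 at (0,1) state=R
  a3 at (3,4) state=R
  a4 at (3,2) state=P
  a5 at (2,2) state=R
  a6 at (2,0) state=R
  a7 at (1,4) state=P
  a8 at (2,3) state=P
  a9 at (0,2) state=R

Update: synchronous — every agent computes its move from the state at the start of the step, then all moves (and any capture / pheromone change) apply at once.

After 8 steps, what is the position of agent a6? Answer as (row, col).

t=1: a0@(0,1):P a1@(0,0):P a2@(3,1):R a4@(2,2):P a5@(1,2):R a6@(3,0):R a7@(2,4):P a8@(2,2):P a9@(1,2):R
t=2: a0@(3,1):P a1@(3,0):P a2@(2,1):R a4@(1,2):P a5@(0,2):R a6@(2,0):R a7@(2,3):P a8@(1,2):P a9@(0,2):R
t=3: a0@(2,1):P a1@(2,0):P a2@(1,1):R a4@(0,2):P a5@(3,2):R a6@(1,0):R a7@(2,2):P a8@(0,2):P a9@(3,2):R
t=4: a0@(1,1):P a1@(1,0):P a2@(0,1):R a4@(3,2):P a5@(2,2):R a6@(0,0):R a7@(3,2):P a8@(3,2):P a9@(2,2):R
t=5: a0@(0,1):P a1@(0,0):P a2@(3,1):R a4@(2,2):P a5@(1,2):R a6@(3,0):R a7@(2,2):P a8@(2,2):P a9@(1,2):R
t=6: a0@(3,1):P a1@(3,0):P a2@(2,1):R a4@(1,2):P a5@(0,2):R a6@(2,0):R a7@(1,2):P a8@(1,2):P a9@(0,2):R
t=7: a0@(2,1):P a1@(2,0):P a2@(1,1):R a4@(0,2):P a5@(3,2):R a6@(1,0):R a7@(0,2):P a8@(0,2):P a9@(3,2):R
t=8: a0@(1,1):P a1@(1,0):P a2@(0,1):R a4@(3,2):P a5@(2,2):R a6@(0,0):R a7@(3,2):P a8@(3,2):P a9@(2,2):R

(0, 0)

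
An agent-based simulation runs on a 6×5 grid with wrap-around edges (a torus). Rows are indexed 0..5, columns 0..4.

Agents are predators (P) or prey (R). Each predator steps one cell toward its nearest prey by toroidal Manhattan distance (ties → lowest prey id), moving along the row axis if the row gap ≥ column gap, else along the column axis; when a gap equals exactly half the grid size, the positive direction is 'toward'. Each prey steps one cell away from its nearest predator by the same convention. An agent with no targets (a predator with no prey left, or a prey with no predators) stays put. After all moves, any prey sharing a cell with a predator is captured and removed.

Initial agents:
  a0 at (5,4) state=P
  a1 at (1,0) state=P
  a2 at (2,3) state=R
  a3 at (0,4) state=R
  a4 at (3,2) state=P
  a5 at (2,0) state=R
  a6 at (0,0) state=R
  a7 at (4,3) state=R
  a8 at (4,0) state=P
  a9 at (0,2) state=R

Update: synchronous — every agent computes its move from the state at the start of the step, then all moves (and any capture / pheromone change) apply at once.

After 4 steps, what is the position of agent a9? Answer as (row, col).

t=1: a0@(0,4):P a1@(2,0):P a2@(1,3):R a3@(1,4):R a4@(2,2):P a6@(5,0):R a7@(3,3):R a8@(3,0):P a9@(0,1):R
t=2: a0@(1,4):P a1@(1,0):P a2@(2,3):R a3@(2,4):R a4@(1,2):P a7@(4,3):R a8@(4,0):P a9@(0,2):R
t=3: a0@(2,4):P a1@(2,0):P a2@(3,3):R a3@(3,4):R a4@(0,2):P a7@(4,2):R a8@(4,4):P a9@(5,2):R
t=4: a0@(3,4):P a1@(3,0):P a2@(4,3):R a3@(4,4):R a4@(5,2):P a7@(3,2):R a8@(3,4):P a9@(4,2):R

(4, 2)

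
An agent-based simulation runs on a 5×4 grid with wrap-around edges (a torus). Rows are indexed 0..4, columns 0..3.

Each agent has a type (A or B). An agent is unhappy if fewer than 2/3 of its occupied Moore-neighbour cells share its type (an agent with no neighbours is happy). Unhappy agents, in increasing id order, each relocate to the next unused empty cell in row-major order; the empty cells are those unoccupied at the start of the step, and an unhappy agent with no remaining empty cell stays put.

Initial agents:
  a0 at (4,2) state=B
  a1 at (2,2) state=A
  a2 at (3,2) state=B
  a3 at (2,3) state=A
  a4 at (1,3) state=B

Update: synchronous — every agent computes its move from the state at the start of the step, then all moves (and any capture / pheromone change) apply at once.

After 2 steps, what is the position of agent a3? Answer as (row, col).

t=1: a0@(4,2):B a1@(0,0):A a2@(0,1):B a3@(0,2):A a4@(0,3):B
t=2: a0@(4,2):B a1@(1,0):A a2@(1,1):B a3@(1,2):A a4@(1,3):B

(1, 2)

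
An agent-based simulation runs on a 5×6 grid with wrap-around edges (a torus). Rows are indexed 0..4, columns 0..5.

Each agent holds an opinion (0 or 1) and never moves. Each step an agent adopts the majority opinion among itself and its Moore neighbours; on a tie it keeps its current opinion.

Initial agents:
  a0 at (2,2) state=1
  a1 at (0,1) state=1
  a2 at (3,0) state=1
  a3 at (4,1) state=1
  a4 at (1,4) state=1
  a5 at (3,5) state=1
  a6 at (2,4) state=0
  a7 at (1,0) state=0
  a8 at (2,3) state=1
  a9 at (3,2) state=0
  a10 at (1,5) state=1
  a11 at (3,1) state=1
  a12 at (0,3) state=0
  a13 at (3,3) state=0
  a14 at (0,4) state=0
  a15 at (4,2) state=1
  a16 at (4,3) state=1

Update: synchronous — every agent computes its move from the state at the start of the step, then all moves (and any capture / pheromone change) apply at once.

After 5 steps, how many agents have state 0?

0

t=1: a0@(2,2):1 a1@(0,1):1 a2@(3,0):1 a3@(4,1):1 a4@(1,4):1 a5@(3,5):1 a6@(2,4):1 a7@(1,0):1 a8@(2,3):1 a9@(3,2):1 a10@(1,5):0 a11@(3,1):1 a12@(0,3):1 a13@(3,3):1 a14@(0,4):1 a15@(4,2):1 a16@(4,3):0
t=2: a0@(2,2):1 a1@(0,1):1 a2@(3,0):1 a3@(4,1):1 a4@(1,4):1 a5@(3,5):1 a6@(2,4):1 a7@(1,0):1 a8@(2,3):1 a9@(3,2):1 a10@(1,5):1 a11@(3,1):1 a12@(0,3):1 a13@(3,3):1 a14@(0,4):1 a15@(4,2):1 a16@(4,3):1
t=3: (unchanged — steady state)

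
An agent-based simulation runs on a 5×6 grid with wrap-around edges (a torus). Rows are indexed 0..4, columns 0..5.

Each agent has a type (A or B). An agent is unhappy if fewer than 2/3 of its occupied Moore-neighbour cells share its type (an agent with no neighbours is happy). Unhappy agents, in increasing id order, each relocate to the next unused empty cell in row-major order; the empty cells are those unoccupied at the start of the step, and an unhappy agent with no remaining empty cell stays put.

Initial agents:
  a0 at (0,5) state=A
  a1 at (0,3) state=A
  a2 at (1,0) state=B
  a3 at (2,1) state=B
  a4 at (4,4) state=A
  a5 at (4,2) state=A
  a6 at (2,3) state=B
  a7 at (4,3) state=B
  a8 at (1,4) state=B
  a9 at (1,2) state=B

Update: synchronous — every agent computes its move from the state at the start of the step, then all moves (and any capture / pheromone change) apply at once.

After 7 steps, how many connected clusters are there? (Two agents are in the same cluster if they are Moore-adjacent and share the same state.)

t=1: a0@(0,0):A a1@(0,1):A a2@(0,2):B a3@(2,1):B a4@(4,4):A a5@(0,4):A a6@(2,3):B a7@(1,1):B a8@(1,3):B a9@(1,2):B
t=2: a0@(0,3):A a1@(0,5):A a2@(0,2):B a3@(2,1):B a4@(4,4):A a5@(1,0):A a6@(2,3):B a7@(1,4):B a8@(1,3):B a9@(1,2):B
t=3: a0@(0,0):A a1@(0,5):A a2@(0,2):B a3@(0,1):B a4@(4,4):A a5@(0,4):A a6@(2,3):B a7@(1,1):B a8@(1,3):B a9@(1,2):B
t=4: a0@(0,3):A a1@(0,5):A a2@(0,2):B a3@(0,1):B a4@(4,4):A a5@(0,4):A a6@(2,3):B a7@(1,1):B a8@(1,3):B a9@(1,2):B
t=5: a0@(0,0):A a1@(0,5):A a2@(0,2):B a3@(0,1):B a4@(4,4):A a5@(0,4):A a6@(2,3):B a7@(1,1):B a8@(1,0):B a9@(1,2):B
t=6: a0@(0,3):A a1@(0,5):A a2@(0,2):B a3@(0,1):B a4@(4,4):A a5@(0,4):A a6@(2,3):B a7@(1,1):B a8@(1,3):B a9@(1,2):B
t=7: a0@(0,0):A a1@(0,5):A a2@(0,2):B a3@(0,1):B a4@(4,4):A a5@(0,4):A a6@(2,3):B a7@(1,1):B a8@(1,0):B a9@(1,2):B

2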